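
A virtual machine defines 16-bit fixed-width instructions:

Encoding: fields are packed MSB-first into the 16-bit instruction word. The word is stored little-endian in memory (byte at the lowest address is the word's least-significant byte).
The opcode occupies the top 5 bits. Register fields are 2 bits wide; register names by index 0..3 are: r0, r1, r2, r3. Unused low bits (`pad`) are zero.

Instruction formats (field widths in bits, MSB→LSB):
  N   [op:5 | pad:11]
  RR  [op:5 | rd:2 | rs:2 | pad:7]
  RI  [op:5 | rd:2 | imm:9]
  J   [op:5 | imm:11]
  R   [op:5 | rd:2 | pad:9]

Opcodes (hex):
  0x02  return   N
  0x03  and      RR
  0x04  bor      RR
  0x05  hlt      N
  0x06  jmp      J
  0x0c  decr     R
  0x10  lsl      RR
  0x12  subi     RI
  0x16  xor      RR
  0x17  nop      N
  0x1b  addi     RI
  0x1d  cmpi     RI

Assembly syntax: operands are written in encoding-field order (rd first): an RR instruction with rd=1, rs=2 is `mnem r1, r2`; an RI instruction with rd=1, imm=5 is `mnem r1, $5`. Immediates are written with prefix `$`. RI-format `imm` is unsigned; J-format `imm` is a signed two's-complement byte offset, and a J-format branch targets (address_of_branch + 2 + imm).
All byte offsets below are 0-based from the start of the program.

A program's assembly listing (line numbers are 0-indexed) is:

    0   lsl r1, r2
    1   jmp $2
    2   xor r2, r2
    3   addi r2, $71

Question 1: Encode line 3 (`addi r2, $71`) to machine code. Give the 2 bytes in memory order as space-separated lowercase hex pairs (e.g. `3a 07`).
L3: addi op=0x1b:5|rd=2:2|imm=71:9 ⇒ 0xdc47 ⇒ little 47 dc

47 dc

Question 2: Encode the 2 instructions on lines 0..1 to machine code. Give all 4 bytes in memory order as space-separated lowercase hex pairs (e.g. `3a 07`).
00 83 02 30

L0: lsl op=0x10:5|rd=1:2|rs=2:2|pad=0:7 ⇒ 0x8300 ⇒ little 00 83
L1: jmp op=0x6:5|imm=2:11 ⇒ 0x3002 ⇒ little 02 30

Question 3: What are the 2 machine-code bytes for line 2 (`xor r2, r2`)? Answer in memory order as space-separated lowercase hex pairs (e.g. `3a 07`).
00 b5

line 2 (xor): pack op=0x16:5|rd=2:2|rs=2:2|pad=0:7 = 0xb500; little→ 00 b5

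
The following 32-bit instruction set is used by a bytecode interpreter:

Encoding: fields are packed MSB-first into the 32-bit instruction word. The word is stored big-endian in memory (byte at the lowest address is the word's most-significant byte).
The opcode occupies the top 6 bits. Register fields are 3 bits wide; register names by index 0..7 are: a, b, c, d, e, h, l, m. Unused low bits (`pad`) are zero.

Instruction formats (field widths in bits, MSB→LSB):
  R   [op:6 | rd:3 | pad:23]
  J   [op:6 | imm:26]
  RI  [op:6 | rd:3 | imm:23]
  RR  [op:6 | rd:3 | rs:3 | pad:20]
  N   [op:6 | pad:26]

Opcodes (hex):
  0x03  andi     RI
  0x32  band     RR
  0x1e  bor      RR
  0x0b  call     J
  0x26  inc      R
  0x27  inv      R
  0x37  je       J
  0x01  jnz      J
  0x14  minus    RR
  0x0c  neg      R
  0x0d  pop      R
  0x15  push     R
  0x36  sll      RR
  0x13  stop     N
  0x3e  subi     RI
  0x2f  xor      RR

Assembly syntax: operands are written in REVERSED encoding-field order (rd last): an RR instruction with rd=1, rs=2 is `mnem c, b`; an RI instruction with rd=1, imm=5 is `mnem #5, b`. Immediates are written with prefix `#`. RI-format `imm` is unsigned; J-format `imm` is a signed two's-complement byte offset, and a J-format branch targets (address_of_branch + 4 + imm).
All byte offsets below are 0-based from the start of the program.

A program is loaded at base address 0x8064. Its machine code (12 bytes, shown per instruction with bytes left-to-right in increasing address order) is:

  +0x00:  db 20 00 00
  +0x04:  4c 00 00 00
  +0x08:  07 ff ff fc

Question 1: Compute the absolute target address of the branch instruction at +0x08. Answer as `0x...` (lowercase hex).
0x806c

@+08  big-endian(07 ff ff fc) = 0x07fffffc
  opcode bits[31:26]=0x1: jnz/J
  [25:0] imm=67108860 (s26→-4) = #-4
  target = base 0x8064 + off 0x08 + 4 + imm -4 = 0x806c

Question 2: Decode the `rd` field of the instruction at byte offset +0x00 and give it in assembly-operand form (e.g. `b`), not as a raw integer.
off 0x00: read db 20 00 00 as big → 0xdb200000
  op=0xdb200000>>26=0x36 ⇒ sll (RR)
  rd@[25:23]=0x6 ⇒ l
  rs@[22:20]=0x2 ⇒ c

l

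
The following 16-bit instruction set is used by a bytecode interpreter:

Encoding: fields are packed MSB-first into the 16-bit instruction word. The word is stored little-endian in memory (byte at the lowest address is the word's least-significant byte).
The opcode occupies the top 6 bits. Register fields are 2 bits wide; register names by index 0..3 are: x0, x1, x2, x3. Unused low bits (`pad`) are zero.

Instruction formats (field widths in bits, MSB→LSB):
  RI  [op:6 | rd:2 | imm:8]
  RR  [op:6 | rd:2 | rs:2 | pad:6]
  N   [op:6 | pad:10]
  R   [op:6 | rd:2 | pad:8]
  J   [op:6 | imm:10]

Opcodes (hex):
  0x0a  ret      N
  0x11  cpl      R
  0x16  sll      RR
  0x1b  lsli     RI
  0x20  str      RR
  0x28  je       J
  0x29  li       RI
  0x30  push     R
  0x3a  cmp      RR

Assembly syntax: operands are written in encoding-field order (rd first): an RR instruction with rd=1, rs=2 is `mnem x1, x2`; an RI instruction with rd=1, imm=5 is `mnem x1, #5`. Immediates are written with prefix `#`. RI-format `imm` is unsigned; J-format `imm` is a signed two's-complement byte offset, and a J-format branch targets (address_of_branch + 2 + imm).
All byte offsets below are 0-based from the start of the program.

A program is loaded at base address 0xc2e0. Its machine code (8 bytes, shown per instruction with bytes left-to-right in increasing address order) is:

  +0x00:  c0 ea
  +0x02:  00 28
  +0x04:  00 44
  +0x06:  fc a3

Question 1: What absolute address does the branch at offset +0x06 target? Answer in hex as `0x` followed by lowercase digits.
+0x06: fc a3 ⇒ word 0xa3fc (little)
  opcode bits[15:10]=0x28: je/J
  [9:0] imm=1020 (s10→-4) = #-4
  target = base 0xc2e0 + off 0x06 + 2 + imm -4 = 0xc2e4

0xc2e4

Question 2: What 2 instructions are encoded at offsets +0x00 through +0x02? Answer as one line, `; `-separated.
cmp x2, x3; ret

[00] c0 ea → 0xeac0
  top 6b → 0x3a → cmp [RR]
  rd@[9:8]=0x2 ⇒ x2
  rs@[7:6]=0x3 ⇒ x3
[02] 00 28 → 0x2800
  top 6b → 0xa → ret [N]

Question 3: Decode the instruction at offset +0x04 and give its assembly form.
[04] 00 44 → 0x4400
  op=0x4400>>10=0x11 ⇒ cpl (R)
  rd@[9:8]=0x0 ⇒ x0

cpl x0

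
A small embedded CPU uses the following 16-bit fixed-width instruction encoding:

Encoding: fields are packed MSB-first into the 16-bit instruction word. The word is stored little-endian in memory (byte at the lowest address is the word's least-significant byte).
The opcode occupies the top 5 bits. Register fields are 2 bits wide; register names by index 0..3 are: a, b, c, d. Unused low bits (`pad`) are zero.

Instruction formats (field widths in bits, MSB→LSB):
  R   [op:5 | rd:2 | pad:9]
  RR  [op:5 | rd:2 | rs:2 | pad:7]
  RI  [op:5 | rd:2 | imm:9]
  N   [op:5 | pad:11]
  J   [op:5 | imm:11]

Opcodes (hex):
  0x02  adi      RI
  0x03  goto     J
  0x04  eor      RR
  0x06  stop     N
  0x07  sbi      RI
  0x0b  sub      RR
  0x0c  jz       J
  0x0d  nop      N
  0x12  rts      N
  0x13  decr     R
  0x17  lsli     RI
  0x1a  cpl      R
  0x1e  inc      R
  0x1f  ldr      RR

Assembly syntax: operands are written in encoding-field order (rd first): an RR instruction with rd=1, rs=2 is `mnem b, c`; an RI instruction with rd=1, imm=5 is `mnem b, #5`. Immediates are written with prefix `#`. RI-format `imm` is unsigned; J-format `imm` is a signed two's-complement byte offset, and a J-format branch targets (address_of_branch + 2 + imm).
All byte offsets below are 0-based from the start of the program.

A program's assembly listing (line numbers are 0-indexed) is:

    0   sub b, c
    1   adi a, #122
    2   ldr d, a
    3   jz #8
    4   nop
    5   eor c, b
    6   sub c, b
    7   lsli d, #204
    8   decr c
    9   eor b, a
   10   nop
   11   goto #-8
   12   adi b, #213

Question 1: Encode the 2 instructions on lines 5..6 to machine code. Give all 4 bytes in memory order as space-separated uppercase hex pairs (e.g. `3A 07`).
80 24 80 5C

L5: eor op=0x4:5|rd=2:2|rs=1:2|pad=0:7 ⇒ 0x2480 ⇒ little 80 24
L6: sub op=0xb:5|rd=2:2|rs=1:2|pad=0:7 ⇒ 0x5c80 ⇒ little 80 5c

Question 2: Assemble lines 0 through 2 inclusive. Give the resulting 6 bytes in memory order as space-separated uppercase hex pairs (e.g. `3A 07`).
0. sub fields op=0xb:5|rd=1:2|rs=2:2|pad=0:7 → word 5b00h → 00 5b
1. adi fields op=0x2:5|rd=0:2|imm=122:9 → word 107ah → 7a 10
2. ldr fields op=0x1f:5|rd=3:2|rs=0:2|pad=0:7 → word fe00h → 00 fe

00 5B 7A 10 00 FE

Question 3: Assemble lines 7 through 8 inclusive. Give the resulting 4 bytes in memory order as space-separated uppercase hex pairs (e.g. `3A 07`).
CC BE 00 9C

line 7 (lsli): pack op=0x17:5|rd=3:2|imm=204:9 = 0xbecc; little→ cc be
line 8 (decr): pack op=0x13:5|rd=2:2|pad=0:9 = 0x9c00; little→ 00 9c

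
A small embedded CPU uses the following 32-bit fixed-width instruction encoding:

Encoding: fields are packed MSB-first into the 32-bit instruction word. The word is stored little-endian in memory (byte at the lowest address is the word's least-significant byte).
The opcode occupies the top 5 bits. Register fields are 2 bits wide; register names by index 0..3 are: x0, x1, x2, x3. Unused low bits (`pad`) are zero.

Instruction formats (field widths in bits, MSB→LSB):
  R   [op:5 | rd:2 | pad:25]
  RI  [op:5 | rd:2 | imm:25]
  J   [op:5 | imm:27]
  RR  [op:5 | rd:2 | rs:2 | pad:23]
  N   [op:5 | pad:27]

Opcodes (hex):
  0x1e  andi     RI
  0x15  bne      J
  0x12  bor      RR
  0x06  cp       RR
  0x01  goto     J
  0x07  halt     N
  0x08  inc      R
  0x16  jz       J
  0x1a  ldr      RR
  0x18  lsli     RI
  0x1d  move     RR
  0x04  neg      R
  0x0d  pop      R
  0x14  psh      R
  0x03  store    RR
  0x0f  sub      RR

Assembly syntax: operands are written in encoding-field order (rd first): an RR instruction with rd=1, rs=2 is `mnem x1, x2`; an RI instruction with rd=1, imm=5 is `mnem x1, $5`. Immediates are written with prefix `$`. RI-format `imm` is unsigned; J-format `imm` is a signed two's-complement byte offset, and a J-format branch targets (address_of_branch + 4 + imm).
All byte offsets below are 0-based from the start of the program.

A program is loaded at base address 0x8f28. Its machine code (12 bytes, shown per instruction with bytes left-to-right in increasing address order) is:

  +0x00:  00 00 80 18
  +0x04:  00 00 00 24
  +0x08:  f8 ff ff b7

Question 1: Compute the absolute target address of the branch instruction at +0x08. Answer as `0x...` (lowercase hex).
0x8f2c

+0x08: f8 ff ff b7 ⇒ word 0xb7fffff8 (little)
  opcode bits[31:27]=0x16: jz/J
  imm: (w>>0)&0x7ffffff=0x7fffff8 (s27→-8) → $-8
  target = base 0x8f28 + off 0x08 + 4 + imm -8 = 0x8f2c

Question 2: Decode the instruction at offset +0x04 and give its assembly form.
neg x2

@+04  little-endian(00 00 00 24) = 0x24000000
  top 5b → 0x4 → neg [R]
  [26:25] rd=2 = x2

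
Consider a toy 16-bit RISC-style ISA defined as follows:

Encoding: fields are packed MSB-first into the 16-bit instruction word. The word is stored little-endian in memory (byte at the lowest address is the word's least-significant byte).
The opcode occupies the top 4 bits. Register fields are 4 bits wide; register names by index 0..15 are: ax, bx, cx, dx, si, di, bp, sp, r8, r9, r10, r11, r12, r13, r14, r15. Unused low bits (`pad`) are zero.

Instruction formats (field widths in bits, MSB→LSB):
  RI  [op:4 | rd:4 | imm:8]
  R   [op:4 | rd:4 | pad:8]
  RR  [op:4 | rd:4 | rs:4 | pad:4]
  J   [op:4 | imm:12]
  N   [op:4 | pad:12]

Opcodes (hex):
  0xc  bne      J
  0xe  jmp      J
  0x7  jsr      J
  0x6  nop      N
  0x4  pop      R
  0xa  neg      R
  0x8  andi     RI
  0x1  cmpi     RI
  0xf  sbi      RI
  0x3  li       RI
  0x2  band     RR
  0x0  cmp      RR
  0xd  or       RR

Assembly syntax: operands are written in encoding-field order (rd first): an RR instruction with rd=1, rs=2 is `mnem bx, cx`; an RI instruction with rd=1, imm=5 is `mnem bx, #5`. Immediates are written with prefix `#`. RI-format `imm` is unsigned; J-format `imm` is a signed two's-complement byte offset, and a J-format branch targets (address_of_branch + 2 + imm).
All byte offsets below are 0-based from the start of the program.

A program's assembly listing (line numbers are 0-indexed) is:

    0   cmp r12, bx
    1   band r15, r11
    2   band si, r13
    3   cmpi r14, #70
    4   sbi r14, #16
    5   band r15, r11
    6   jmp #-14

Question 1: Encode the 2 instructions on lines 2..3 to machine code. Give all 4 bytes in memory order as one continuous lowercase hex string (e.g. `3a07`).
d024461e

line 2 (band): pack op=0x2:4|rd=4:4|rs=13:4|pad=0:4 = 0x24d0; little→ d0 24
line 3 (cmpi): pack op=0x1:4|rd=14:4|imm=70:8 = 0x1e46; little→ 46 1e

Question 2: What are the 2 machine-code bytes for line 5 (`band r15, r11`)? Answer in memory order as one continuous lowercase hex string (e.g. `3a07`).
5. band fields op=0x2:4|rd=15:4|rs=11:4|pad=0:4 → word 2fb0h → b0 2f

b02f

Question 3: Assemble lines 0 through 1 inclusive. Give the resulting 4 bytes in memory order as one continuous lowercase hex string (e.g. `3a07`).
100cb02f

0. cmp fields op=0x0:4|rd=12:4|rs=1:4|pad=0:4 → word 0c10h → 10 0c
1. band fields op=0x2:4|rd=15:4|rs=11:4|pad=0:4 → word 2fb0h → b0 2f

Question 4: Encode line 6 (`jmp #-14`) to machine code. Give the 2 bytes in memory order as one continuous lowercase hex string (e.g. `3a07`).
L6: jmp op=0xe:4|imm=-14:12 ⇒ 0xeff2 ⇒ little f2 ef

f2ef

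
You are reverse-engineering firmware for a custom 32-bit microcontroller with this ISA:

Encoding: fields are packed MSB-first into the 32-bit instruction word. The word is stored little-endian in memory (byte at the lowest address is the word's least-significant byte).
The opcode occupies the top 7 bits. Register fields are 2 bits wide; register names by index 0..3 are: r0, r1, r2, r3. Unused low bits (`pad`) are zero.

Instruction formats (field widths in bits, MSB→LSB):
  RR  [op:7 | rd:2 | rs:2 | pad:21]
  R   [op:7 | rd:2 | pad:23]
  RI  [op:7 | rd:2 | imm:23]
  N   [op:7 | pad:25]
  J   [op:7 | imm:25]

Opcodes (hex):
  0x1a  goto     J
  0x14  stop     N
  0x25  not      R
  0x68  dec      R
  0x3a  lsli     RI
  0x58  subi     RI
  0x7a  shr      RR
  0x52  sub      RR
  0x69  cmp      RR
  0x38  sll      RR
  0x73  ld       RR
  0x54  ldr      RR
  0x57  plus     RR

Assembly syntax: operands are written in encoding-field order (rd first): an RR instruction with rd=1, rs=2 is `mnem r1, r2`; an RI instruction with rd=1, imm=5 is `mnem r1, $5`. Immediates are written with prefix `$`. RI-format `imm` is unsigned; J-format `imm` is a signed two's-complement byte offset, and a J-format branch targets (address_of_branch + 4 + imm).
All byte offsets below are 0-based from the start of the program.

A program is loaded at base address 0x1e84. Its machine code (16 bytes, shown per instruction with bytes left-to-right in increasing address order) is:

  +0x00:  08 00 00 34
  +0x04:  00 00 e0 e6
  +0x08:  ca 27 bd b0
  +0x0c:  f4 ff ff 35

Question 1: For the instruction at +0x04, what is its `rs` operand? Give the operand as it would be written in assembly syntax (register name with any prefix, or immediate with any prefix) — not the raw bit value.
+0x04: 00 00 e0 e6 ⇒ word 0xe6e00000 (little)
  op=0xe6e00000>>25=0x73 ⇒ ld (RR)
  rd@[24:23]=0x1 ⇒ r1
  rs@[22:21]=0x3 ⇒ r3

r3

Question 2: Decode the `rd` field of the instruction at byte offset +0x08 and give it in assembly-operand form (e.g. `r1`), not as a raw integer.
[08] ca 27 bd b0 → 0xb0bd27ca
  top 7b → 0x58 → subi [RI]
  rd: (w>>23)&0x3=0x1 → r1
  imm: (w>>0)&0x7fffff=0x3d27ca → $4007882

r1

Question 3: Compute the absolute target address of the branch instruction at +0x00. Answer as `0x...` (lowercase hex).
0x1e90

[00] 08 00 00 34 → 0x34000008
  top 7b → 0x1a → goto [J]
  [24:0] imm=8 = $8
  target = base 0x1e84 + off 0x00 + 4 + imm 8 = 0x1e90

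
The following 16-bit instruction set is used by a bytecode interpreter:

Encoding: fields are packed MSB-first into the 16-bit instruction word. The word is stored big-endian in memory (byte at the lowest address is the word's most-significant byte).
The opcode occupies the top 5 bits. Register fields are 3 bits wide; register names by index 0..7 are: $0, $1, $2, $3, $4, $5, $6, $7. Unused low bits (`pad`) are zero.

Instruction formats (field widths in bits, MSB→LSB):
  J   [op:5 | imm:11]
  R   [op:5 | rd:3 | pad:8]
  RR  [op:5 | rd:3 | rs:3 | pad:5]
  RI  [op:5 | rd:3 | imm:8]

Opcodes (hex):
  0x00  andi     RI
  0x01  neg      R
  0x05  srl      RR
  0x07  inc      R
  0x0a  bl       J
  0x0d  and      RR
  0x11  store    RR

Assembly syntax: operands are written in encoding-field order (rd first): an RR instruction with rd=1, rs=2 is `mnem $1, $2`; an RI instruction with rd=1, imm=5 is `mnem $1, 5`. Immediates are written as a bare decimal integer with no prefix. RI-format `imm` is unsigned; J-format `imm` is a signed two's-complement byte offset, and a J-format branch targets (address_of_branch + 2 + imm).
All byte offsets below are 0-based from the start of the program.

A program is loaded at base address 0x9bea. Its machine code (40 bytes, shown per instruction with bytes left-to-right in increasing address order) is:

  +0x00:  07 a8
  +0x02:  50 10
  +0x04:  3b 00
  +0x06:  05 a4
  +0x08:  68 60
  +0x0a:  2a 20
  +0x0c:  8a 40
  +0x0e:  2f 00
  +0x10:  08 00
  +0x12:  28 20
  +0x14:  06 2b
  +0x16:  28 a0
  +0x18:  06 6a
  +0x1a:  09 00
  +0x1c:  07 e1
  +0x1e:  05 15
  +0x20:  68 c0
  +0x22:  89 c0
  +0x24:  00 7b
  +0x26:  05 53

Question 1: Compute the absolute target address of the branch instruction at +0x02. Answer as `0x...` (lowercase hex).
@+02  big-endian(50 10) = 0x5010
  opcode bits[15:11]=0xa: bl/J
  [10:0] imm=16 = 16
  target = base 0x9bea + off 0x02 + 2 + imm 16 = 0x9bfe

0x9bfe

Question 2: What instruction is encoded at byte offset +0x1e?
andi $5, 21

[1e] 05 15 → 0x0515
  op=0x0515>>11=0x0 ⇒ andi (RI)
  [10:8] rd=5 = $5
  [7:0] imm=21 = 21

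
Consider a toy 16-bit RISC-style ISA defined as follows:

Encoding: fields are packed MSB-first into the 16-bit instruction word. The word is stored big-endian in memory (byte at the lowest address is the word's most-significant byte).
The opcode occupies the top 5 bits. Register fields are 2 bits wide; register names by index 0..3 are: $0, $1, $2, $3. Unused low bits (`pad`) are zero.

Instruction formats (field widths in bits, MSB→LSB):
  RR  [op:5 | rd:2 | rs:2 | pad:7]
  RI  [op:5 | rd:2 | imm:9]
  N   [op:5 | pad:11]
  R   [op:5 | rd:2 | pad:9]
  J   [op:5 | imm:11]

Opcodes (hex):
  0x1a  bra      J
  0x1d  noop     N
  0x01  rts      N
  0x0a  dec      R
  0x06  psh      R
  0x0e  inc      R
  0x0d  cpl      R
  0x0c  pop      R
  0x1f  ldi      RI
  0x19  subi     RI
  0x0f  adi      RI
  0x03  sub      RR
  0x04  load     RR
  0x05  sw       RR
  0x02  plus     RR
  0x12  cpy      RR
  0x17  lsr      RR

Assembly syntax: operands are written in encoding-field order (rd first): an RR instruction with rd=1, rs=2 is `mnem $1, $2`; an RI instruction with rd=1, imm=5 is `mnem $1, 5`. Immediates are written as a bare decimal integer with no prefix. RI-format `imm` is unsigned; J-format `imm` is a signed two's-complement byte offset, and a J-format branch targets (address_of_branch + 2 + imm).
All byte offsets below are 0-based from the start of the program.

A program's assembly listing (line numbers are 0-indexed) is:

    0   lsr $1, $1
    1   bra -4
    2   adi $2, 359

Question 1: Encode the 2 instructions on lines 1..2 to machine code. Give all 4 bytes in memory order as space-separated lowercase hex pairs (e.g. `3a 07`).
L1: bra op=0x1a:5|imm=-4:11 ⇒ 0xd7fc ⇒ big d7 fc
L2: adi op=0xf:5|rd=2:2|imm=359:9 ⇒ 0x7d67 ⇒ big 7d 67

d7 fc 7d 67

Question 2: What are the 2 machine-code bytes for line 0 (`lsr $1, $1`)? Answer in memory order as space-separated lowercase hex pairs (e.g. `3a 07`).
0. lsr fields op=0x17:5|rd=1:2|rs=1:2|pad=0:7 → word ba80h → ba 80

ba 80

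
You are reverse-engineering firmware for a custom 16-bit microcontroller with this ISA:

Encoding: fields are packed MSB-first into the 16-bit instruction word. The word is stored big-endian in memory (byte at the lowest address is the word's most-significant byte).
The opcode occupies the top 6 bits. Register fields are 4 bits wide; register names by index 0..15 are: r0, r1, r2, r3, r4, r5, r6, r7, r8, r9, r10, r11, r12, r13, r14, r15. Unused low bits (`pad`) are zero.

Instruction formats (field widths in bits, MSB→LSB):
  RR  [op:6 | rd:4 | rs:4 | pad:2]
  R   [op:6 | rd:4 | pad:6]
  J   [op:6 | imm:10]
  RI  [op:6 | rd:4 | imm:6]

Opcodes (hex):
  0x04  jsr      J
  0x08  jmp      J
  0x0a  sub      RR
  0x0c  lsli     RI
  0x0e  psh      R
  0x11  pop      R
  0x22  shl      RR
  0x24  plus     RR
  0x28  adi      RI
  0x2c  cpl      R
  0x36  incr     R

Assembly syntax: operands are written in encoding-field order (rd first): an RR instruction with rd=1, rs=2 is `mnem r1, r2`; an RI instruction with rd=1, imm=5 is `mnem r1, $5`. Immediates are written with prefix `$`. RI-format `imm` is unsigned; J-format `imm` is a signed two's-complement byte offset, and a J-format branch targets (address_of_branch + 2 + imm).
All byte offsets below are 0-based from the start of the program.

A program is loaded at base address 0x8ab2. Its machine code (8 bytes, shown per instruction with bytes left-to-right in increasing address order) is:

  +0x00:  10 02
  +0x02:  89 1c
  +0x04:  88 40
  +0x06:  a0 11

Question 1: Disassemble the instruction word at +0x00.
off 0x00: read 10 02 as big → 0x1002
  op=0x1002>>10=0x4 ⇒ jsr (J)
  [9:0] imm=2 = $2

jsr $2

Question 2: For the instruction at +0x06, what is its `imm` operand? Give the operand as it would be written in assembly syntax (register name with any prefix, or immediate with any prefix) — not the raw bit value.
off 0x06: read a0 11 as big → 0xa011
  op=0xa011>>10=0x28 ⇒ adi (RI)
  rd: (w>>6)&0xf=0x0 → r0
  imm: (w>>0)&0x3f=0x11 → $17

$17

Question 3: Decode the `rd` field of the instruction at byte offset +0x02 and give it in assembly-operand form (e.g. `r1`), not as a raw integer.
off 0x02: read 89 1c as big → 0x891c
  top 6b → 0x22 → shl [RR]
  rd@[9:6]=0x4 ⇒ r4
  rs@[5:2]=0x7 ⇒ r7

r4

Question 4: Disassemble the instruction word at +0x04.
+0x04: 88 40 ⇒ word 0x8840 (big)
  top 6b → 0x22 → shl [RR]
  rd@[9:6]=0x1 ⇒ r1
  rs@[5:2]=0x0 ⇒ r0

shl r1, r0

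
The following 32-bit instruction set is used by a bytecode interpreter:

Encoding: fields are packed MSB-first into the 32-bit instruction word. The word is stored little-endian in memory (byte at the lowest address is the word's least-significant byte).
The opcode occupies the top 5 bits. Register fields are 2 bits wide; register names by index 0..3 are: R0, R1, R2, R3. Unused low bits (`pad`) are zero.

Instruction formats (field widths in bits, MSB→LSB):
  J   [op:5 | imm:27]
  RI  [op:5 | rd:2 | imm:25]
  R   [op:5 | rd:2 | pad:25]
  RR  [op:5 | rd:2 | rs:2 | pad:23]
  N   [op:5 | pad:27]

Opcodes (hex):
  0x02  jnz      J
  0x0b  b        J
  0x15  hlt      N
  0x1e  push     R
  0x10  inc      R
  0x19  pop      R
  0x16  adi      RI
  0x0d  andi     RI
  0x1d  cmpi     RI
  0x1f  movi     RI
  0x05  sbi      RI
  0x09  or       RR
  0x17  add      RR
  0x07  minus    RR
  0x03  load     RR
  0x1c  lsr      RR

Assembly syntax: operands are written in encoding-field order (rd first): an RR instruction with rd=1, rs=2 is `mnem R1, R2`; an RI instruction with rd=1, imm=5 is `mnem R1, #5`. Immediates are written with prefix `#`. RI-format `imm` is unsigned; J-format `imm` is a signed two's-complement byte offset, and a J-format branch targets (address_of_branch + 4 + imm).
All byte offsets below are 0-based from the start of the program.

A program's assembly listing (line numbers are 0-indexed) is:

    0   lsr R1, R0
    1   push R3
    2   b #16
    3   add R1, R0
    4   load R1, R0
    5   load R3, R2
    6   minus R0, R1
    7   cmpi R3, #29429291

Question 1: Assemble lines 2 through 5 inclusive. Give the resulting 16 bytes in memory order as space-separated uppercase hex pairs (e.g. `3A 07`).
2. b fields op=0xb:5|imm=16:27 → word 58000010h → 10 00 00 58
3. add fields op=0x17:5|rd=1:2|rs=0:2|pad=0:23 → word ba000000h → 00 00 00 ba
4. load fields op=0x3:5|rd=1:2|rs=0:2|pad=0:23 → word 1a000000h → 00 00 00 1a
5. load fields op=0x3:5|rd=3:2|rs=2:2|pad=0:23 → word 1f000000h → 00 00 00 1f

10 00 00 58 00 00 00 BA 00 00 00 1A 00 00 00 1F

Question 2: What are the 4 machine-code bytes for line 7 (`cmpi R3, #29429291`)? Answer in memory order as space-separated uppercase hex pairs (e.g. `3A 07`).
2B 0E C1 EF

L7: cmpi op=0x1d:5|rd=3:2|imm=29429291:25 ⇒ 0xefc10e2b ⇒ little 2b 0e c1 ef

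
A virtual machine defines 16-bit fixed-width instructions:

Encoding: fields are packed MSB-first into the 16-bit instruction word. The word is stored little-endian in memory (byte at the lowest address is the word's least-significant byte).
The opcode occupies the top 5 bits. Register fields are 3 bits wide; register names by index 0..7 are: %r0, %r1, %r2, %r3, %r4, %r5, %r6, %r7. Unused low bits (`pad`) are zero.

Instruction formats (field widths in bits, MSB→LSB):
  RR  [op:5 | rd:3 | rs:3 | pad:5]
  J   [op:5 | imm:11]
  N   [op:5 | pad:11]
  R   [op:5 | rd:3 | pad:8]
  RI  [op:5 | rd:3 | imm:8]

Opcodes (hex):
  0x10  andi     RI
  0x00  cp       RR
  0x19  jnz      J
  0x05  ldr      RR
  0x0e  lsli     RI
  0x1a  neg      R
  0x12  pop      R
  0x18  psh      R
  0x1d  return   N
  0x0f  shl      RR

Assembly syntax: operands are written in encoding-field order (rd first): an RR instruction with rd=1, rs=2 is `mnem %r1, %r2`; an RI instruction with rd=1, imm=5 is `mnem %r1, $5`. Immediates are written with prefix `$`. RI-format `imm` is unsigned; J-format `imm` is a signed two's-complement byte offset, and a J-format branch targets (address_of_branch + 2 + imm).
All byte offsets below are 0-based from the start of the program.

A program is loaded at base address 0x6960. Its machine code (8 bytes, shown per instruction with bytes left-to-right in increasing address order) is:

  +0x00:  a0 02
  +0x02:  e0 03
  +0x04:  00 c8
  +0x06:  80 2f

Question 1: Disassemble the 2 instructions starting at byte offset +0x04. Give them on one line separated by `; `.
off 0x04: read 00 c8 as little → 0xc800
  opcode bits[15:11]=0x19: jnz/J
  [10:0] imm=0 = $0
off 0x06: read 80 2f as little → 0x2f80
  opcode bits[15:11]=0x5: ldr/RR
  [10:8] rd=7 = %r7
  [7:5] rs=4 = %r4

jnz $0; ldr %r7, %r4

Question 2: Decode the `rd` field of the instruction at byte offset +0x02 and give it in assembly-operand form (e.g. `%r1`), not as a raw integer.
off 0x02: read e0 03 as little → 0x03e0
  op=0x03e0>>11=0x0 ⇒ cp (RR)
  [10:8] rd=3 = %r3
  [7:5] rs=7 = %r7

%r3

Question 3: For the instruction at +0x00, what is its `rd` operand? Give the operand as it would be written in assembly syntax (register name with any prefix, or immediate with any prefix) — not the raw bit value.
[00] a0 02 → 0x02a0
  op=0x02a0>>11=0x0 ⇒ cp (RR)
  rd: (w>>8)&0x7=0x2 → %r2
  rs: (w>>5)&0x7=0x5 → %r5

%r2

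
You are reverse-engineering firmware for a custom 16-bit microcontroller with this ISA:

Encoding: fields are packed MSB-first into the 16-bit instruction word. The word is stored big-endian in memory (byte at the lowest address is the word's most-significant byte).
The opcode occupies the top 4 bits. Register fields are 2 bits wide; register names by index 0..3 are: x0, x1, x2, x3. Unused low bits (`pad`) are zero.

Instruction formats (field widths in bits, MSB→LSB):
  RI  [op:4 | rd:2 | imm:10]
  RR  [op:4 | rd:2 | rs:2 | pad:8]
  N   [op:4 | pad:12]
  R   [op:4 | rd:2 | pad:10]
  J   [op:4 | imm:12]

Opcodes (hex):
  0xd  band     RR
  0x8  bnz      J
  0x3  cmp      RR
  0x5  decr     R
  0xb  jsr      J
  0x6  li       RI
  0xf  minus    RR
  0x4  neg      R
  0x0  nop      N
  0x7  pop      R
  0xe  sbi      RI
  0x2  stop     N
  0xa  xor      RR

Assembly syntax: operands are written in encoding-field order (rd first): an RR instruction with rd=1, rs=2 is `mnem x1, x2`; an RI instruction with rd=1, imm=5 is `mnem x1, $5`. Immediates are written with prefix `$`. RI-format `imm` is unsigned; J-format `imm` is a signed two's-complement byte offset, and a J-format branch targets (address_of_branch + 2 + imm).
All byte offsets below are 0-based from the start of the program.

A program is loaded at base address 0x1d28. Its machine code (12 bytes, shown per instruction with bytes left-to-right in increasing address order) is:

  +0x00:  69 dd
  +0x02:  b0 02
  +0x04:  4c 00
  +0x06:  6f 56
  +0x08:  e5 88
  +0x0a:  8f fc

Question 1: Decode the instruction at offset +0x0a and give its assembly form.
off 0x0a: read 8f fc as big → 0x8ffc
  op=0x8ffc>>12=0x8 ⇒ bnz (J)
  imm: (w>>0)&0xfff=0xffc (s12→-4) → $-4

bnz $-4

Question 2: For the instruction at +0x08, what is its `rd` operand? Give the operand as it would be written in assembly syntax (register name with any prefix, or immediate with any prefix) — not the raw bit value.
[08] e5 88 → 0xe588
  top 4b → 0xe → sbi [RI]
  rd: (w>>10)&0x3=0x1 → x1
  imm: (w>>0)&0x3ff=0x188 → $392

x1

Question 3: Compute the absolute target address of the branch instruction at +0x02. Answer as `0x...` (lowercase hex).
0x1d2e

+0x02: b0 02 ⇒ word 0xb002 (big)
  top 4b → 0xb → jsr [J]
  [11:0] imm=2 = $2
  target = base 0x1d28 + off 0x02 + 2 + imm 2 = 0x1d2e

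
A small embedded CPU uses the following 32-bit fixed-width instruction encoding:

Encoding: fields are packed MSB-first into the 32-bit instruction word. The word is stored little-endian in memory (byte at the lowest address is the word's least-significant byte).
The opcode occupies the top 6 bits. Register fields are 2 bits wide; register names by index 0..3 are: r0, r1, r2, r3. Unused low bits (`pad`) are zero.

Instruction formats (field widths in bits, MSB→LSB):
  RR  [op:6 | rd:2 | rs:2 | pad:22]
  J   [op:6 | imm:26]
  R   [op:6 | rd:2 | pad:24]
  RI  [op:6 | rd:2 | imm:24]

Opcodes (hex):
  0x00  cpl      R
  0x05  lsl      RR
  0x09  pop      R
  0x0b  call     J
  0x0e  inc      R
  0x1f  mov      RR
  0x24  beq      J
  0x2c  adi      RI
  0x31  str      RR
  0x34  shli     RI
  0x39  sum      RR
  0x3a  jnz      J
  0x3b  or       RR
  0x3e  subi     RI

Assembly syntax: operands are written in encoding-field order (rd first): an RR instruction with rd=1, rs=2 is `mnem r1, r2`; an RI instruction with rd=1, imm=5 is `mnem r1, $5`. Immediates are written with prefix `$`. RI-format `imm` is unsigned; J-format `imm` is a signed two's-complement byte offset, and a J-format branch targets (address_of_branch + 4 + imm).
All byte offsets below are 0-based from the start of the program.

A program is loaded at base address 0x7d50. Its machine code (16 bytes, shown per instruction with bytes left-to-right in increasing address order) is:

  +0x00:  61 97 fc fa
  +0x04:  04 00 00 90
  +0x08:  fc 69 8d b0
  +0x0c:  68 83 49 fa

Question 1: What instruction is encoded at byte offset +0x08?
+0x08: fc 69 8d b0 ⇒ word 0xb08d69fc (little)
  top 6b → 0x2c → adi [RI]
  rd@[25:24]=0x0 ⇒ r0
  imm@[23:0]=0x8d69fc ⇒ $9267708

adi r0, $9267708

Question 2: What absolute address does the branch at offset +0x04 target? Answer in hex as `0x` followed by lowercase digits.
0x7d5c

off 0x04: read 04 00 00 90 as little → 0x90000004
  op=0x90000004>>26=0x24 ⇒ beq (J)
  [25:0] imm=4 = $4
  target = base 0x7d50 + off 0x04 + 4 + imm 4 = 0x7d5c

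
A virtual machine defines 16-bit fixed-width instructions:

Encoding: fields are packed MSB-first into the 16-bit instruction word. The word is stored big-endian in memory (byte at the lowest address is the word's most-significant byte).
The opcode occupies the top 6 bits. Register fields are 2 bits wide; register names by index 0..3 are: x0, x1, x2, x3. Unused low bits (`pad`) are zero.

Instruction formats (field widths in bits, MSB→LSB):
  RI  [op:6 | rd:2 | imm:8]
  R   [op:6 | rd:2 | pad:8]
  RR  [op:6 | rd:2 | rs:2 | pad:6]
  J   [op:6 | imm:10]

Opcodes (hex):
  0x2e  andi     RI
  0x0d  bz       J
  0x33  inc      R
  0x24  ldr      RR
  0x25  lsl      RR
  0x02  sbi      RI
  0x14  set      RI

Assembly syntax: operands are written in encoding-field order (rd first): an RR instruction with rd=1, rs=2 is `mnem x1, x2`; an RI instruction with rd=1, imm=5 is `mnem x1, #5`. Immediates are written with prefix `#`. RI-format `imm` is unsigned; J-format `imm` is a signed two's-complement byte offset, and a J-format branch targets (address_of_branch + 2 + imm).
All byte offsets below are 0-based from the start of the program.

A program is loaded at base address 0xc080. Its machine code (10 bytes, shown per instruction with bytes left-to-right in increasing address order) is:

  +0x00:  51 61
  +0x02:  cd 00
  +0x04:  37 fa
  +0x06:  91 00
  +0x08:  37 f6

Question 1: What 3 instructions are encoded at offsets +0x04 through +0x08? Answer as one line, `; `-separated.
off 0x04: read 37 fa as big → 0x37fa
  opcode bits[15:10]=0xd: bz/J
  imm: (w>>0)&0x3ff=0x3fa (s10→-6) → #-6
off 0x06: read 91 00 as big → 0x9100
  opcode bits[15:10]=0x24: ldr/RR
  rd: (w>>8)&0x3=0x1 → x1
  rs: (w>>6)&0x3=0x0 → x0
off 0x08: read 37 f6 as big → 0x37f6
  opcode bits[15:10]=0xd: bz/J
  imm: (w>>0)&0x3ff=0x3f6 (s10→-10) → #-10

bz #-6; ldr x1, x0; bz #-10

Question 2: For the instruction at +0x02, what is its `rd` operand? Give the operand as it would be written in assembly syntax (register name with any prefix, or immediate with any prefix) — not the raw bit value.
[02] cd 00 → 0xcd00
  top 6b → 0x33 → inc [R]
  rd: (w>>8)&0x3=0x1 → x1

x1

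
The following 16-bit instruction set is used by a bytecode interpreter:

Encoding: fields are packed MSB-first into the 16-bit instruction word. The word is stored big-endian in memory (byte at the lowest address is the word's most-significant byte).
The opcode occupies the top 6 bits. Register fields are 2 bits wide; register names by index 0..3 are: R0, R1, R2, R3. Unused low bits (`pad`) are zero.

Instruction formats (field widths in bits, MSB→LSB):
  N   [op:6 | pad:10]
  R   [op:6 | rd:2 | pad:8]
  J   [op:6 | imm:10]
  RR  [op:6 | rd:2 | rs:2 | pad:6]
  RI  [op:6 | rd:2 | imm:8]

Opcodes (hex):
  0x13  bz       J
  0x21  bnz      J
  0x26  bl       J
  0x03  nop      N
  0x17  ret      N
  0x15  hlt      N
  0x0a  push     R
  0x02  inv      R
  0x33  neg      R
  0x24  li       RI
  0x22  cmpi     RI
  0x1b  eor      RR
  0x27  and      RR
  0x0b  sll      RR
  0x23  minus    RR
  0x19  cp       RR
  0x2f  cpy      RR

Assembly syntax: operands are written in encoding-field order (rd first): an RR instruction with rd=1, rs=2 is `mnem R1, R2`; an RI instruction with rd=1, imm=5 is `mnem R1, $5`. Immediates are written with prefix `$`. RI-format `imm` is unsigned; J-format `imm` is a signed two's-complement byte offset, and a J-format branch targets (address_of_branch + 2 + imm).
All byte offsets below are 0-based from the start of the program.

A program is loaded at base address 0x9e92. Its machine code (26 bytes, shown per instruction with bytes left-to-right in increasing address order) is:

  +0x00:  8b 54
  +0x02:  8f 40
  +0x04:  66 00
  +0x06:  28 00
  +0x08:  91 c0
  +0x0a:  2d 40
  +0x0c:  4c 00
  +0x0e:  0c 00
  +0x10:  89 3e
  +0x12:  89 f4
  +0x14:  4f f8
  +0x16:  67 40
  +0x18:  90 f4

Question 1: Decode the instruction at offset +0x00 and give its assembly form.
cmpi R3, $84

[00] 8b 54 → 0x8b54
  top 6b → 0x22 → cmpi [RI]
  [9:8] rd=3 = R3
  [7:0] imm=84 = $84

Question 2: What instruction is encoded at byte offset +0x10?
cmpi R1, $62

+0x10: 89 3e ⇒ word 0x893e (big)
  opcode bits[15:10]=0x22: cmpi/RI
  rd@[9:8]=0x1 ⇒ R1
  imm@[7:0]=0x3e ⇒ $62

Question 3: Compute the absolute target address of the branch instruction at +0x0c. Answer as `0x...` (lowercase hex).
[0c] 4c 00 → 0x4c00
  op=0x4c00>>10=0x13 ⇒ bz (J)
  [9:0] imm=0 = $0
  target = base 0x9e92 + off 0x0c + 2 + imm 0 = 0x9ea0

0x9ea0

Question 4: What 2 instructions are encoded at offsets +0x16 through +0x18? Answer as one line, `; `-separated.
cp R3, R1; li R0, $244

@+16  big-endian(67 40) = 0x6740
  opcode bits[15:10]=0x19: cp/RR
  [9:8] rd=3 = R3
  [7:6] rs=1 = R1
@+18  big-endian(90 f4) = 0x90f4
  opcode bits[15:10]=0x24: li/RI
  [9:8] rd=0 = R0
  [7:0] imm=244 = $244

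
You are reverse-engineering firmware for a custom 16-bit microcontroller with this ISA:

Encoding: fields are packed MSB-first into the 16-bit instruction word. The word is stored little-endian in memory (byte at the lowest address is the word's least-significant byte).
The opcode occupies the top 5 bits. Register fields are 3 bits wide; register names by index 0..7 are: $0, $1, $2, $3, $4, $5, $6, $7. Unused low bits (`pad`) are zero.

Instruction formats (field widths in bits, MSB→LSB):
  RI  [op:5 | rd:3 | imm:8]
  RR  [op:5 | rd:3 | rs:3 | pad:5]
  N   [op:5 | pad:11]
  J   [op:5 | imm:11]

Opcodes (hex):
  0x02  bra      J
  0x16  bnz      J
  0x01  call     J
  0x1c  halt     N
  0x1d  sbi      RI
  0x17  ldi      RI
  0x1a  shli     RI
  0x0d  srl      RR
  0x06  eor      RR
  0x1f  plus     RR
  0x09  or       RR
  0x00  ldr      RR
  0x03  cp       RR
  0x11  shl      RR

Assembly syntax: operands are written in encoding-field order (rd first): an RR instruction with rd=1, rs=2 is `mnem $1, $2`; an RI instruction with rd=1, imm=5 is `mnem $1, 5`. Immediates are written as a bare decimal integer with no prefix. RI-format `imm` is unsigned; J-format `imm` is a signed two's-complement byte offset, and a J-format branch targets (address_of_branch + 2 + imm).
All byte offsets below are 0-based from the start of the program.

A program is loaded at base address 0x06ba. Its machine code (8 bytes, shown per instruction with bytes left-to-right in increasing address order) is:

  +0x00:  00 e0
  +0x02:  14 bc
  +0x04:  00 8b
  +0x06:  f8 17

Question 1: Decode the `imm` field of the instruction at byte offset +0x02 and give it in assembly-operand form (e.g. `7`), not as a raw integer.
+0x02: 14 bc ⇒ word 0xbc14 (little)
  op=0xbc14>>11=0x17 ⇒ ldi (RI)
  rd@[10:8]=0x4 ⇒ $4
  imm@[7:0]=0x14 ⇒ 20

20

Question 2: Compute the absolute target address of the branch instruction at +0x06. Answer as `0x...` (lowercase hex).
[06] f8 17 → 0x17f8
  op=0x17f8>>11=0x2 ⇒ bra (J)
  [10:0] imm=2040 (s11→-8) = -8
  target = base 0x06ba + off 0x06 + 2 + imm -8 = 0x06ba

0x06ba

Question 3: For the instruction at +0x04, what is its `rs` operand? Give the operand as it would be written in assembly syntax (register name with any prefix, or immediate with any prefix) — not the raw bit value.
$0

+0x04: 00 8b ⇒ word 0x8b00 (little)
  opcode bits[15:11]=0x11: shl/RR
  rd@[10:8]=0x3 ⇒ $3
  rs@[7:5]=0x0 ⇒ $0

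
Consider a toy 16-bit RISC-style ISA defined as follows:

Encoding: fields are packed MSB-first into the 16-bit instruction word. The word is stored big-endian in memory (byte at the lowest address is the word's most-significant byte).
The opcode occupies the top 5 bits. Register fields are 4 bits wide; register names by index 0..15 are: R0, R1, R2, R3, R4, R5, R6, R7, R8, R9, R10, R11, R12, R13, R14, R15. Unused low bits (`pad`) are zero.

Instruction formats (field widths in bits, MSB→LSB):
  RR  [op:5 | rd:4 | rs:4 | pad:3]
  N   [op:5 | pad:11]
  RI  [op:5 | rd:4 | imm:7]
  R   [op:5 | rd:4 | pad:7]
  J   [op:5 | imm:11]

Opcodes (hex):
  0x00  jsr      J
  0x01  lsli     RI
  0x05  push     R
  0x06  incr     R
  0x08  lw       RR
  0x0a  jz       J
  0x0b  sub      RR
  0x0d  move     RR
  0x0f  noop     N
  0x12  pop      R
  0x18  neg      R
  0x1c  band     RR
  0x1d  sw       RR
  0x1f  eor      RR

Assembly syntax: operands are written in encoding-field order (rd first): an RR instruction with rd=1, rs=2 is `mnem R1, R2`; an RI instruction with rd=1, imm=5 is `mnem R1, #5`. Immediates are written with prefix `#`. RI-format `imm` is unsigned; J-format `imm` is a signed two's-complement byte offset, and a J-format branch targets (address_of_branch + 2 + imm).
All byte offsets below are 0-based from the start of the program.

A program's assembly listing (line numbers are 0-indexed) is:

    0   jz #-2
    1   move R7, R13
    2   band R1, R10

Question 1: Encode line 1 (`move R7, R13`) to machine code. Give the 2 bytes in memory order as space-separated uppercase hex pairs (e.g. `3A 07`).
1. move fields op=0xd:5|rd=7:4|rs=13:4|pad=0:3 → word 6be8h → 6b e8

6B E8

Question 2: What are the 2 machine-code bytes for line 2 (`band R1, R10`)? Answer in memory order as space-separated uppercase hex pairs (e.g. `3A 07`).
E0 D0

L2: band op=0x1c:5|rd=1:4|rs=10:4|pad=0:3 ⇒ 0xe0d0 ⇒ big e0 d0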